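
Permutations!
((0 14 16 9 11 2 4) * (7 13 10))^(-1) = (0 4 2 11 9 16 14)(7 10 13)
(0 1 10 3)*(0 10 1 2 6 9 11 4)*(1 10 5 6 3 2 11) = (0 11 4)(1 10 2 3 5 6 9) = [11, 10, 3, 5, 0, 6, 9, 7, 8, 1, 2, 4]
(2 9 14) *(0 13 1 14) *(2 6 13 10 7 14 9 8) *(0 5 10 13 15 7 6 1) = [13, 9, 8, 3, 4, 10, 15, 14, 2, 5, 6, 11, 12, 0, 1, 7] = (0 13)(1 9 5 10 6 15 7 14)(2 8)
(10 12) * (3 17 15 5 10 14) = [0, 1, 2, 17, 4, 10, 6, 7, 8, 9, 12, 11, 14, 13, 3, 5, 16, 15] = (3 17 15 5 10 12 14)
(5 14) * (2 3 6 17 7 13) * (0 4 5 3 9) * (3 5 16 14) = [4, 1, 9, 6, 16, 3, 17, 13, 8, 0, 10, 11, 12, 2, 5, 15, 14, 7] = (0 4 16 14 5 3 6 17 7 13 2 9)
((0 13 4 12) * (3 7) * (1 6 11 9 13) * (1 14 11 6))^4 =(0 13 14 4 11 12 9)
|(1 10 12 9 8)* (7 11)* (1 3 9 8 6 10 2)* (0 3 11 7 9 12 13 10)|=14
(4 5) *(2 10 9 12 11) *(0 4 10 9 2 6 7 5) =(0 4)(2 9 12 11 6 7 5 10) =[4, 1, 9, 3, 0, 10, 7, 5, 8, 12, 2, 6, 11]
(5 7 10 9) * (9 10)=[0, 1, 2, 3, 4, 7, 6, 9, 8, 5, 10]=(10)(5 7 9)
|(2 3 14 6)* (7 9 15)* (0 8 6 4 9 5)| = 11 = |(0 8 6 2 3 14 4 9 15 7 5)|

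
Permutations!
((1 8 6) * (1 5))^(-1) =(1 5 6 8)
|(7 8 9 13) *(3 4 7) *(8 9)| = 5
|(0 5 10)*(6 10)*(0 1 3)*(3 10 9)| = |(0 5 6 9 3)(1 10)| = 10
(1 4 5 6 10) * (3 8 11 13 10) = (1 4 5 6 3 8 11 13 10) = [0, 4, 2, 8, 5, 6, 3, 7, 11, 9, 1, 13, 12, 10]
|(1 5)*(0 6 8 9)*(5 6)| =|(0 5 1 6 8 9)| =6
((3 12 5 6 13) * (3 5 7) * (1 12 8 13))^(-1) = ((1 12 7 3 8 13 5 6))^(-1) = (1 6 5 13 8 3 7 12)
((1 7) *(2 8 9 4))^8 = (9)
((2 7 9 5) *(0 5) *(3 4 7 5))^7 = (0 4 9 3 7)(2 5)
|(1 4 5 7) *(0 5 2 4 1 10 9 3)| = |(0 5 7 10 9 3)(2 4)| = 6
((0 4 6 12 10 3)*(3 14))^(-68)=((0 4 6 12 10 14 3))^(-68)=(0 6 10 3 4 12 14)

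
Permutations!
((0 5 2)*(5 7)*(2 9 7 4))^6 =(9)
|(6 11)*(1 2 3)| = |(1 2 3)(6 11)| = 6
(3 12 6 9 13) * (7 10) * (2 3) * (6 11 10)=(2 3 12 11 10 7 6 9 13)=[0, 1, 3, 12, 4, 5, 9, 6, 8, 13, 7, 10, 11, 2]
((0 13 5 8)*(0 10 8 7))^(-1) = (0 7 5 13)(8 10) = ((0 13 5 7)(8 10))^(-1)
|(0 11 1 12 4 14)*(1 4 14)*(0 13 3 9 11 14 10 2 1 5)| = |(0 14 13 3 9 11 4 5)(1 12 10 2)| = 8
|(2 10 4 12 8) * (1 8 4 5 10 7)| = |(1 8 2 7)(4 12)(5 10)| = 4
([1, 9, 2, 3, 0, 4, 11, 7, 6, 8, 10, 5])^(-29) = [8, 6, 2, 3, 9, 1, 4, 7, 5, 11, 10, 0]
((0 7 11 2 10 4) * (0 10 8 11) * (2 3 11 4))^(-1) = (0 7)(2 10 4 8)(3 11) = ((0 7)(2 8 4 10)(3 11))^(-1)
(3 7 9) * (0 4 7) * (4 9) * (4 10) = (0 9 3)(4 7 10) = [9, 1, 2, 0, 7, 5, 6, 10, 8, 3, 4]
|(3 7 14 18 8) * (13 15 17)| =|(3 7 14 18 8)(13 15 17)| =15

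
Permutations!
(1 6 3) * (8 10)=[0, 6, 2, 1, 4, 5, 3, 7, 10, 9, 8]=(1 6 3)(8 10)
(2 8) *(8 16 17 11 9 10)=(2 16 17 11 9 10 8)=[0, 1, 16, 3, 4, 5, 6, 7, 2, 10, 8, 9, 12, 13, 14, 15, 17, 11]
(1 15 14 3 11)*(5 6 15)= [0, 5, 2, 11, 4, 6, 15, 7, 8, 9, 10, 1, 12, 13, 3, 14]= (1 5 6 15 14 3 11)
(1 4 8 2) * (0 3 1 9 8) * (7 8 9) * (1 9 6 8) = (0 3 9 6 8 2 7 1 4) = [3, 4, 7, 9, 0, 5, 8, 1, 2, 6]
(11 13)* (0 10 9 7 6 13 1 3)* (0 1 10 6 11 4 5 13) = (0 6)(1 3)(4 5 13)(7 11 10 9) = [6, 3, 2, 1, 5, 13, 0, 11, 8, 7, 9, 10, 12, 4]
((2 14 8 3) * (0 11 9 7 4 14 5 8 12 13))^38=((0 11 9 7 4 14 12 13)(2 5 8 3))^38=(0 12 4 9)(2 8)(3 5)(7 11 13 14)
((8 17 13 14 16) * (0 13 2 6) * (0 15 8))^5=(17)(0 13 14 16)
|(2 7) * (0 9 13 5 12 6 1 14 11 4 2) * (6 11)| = |(0 9 13 5 12 11 4 2 7)(1 14 6)| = 9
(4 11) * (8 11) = (4 8 11) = [0, 1, 2, 3, 8, 5, 6, 7, 11, 9, 10, 4]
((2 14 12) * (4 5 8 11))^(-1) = ((2 14 12)(4 5 8 11))^(-1) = (2 12 14)(4 11 8 5)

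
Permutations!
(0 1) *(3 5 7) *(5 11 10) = (0 1)(3 11 10 5 7) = [1, 0, 2, 11, 4, 7, 6, 3, 8, 9, 5, 10]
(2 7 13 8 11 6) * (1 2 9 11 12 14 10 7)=(1 2)(6 9 11)(7 13 8 12 14 10)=[0, 2, 1, 3, 4, 5, 9, 13, 12, 11, 7, 6, 14, 8, 10]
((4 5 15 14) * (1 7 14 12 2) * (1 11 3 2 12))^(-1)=(1 15 5 4 14 7)(2 3 11)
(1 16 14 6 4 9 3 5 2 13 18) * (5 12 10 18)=(1 16 14 6 4 9 3 12 10 18)(2 13 5)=[0, 16, 13, 12, 9, 2, 4, 7, 8, 3, 18, 11, 10, 5, 6, 15, 14, 17, 1]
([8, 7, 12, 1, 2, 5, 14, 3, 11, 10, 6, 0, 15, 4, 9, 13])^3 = (2 13 12 4 15)(6 10 9 14)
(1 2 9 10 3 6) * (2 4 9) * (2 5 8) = (1 4 9 10 3 6)(2 5 8) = [0, 4, 5, 6, 9, 8, 1, 7, 2, 10, 3]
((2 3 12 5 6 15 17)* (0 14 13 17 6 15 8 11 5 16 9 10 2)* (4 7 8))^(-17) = ((0 14 13 17)(2 3 12 16 9 10)(4 7 8 11 5 15 6))^(-17) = (0 17 13 14)(2 3 12 16 9 10)(4 5 7 15 8 6 11)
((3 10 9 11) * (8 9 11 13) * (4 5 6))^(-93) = ((3 10 11)(4 5 6)(8 9 13))^(-93) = (13)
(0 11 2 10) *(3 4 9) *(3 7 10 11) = [3, 1, 11, 4, 9, 5, 6, 10, 8, 7, 0, 2] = (0 3 4 9 7 10)(2 11)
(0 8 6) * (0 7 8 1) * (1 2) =[2, 0, 1, 3, 4, 5, 7, 8, 6] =(0 2 1)(6 7 8)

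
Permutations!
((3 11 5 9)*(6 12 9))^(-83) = (3 11 5 6 12 9)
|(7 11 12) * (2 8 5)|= 3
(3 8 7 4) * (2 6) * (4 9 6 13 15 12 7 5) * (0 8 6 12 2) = (0 8 5 4 3 6)(2 13 15)(7 9 12) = [8, 1, 13, 6, 3, 4, 0, 9, 5, 12, 10, 11, 7, 15, 14, 2]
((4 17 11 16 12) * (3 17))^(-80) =(3 12 11)(4 16 17)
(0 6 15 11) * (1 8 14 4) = (0 6 15 11)(1 8 14 4) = [6, 8, 2, 3, 1, 5, 15, 7, 14, 9, 10, 0, 12, 13, 4, 11]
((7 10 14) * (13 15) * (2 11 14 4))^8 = ((2 11 14 7 10 4)(13 15))^8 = (15)(2 14 10)(4 11 7)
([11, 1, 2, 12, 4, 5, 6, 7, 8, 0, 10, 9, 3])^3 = (3 12)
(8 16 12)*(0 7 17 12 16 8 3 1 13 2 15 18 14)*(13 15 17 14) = (0 7 14)(1 15 18 13 2 17 12 3) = [7, 15, 17, 1, 4, 5, 6, 14, 8, 9, 10, 11, 3, 2, 0, 18, 16, 12, 13]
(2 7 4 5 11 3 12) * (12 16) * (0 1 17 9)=(0 1 17 9)(2 7 4 5 11 3 16 12)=[1, 17, 7, 16, 5, 11, 6, 4, 8, 0, 10, 3, 2, 13, 14, 15, 12, 9]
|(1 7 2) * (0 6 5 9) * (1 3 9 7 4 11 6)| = 10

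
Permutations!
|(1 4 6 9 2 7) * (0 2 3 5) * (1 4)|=8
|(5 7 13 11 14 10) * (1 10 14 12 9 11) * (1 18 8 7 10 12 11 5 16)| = |(1 12 9 5 10 16)(7 13 18 8)| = 12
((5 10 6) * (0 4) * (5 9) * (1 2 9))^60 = ((0 4)(1 2 9 5 10 6))^60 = (10)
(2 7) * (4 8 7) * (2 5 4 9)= (2 9)(4 8 7 5)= [0, 1, 9, 3, 8, 4, 6, 5, 7, 2]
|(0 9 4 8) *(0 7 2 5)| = |(0 9 4 8 7 2 5)| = 7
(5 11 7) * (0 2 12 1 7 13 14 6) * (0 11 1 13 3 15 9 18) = (0 2 12 13 14 6 11 3 15 9 18)(1 7 5) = [2, 7, 12, 15, 4, 1, 11, 5, 8, 18, 10, 3, 13, 14, 6, 9, 16, 17, 0]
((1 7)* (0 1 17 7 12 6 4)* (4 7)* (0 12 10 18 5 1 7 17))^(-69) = ((0 7)(1 10 18 5)(4 12 6 17))^(-69) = (0 7)(1 5 18 10)(4 17 6 12)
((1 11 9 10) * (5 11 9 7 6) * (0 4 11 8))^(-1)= ((0 4 11 7 6 5 8)(1 9 10))^(-1)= (0 8 5 6 7 11 4)(1 10 9)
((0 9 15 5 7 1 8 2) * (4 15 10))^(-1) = (0 2 8 1 7 5 15 4 10 9)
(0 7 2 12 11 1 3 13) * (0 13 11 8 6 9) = (13)(0 7 2 12 8 6 9)(1 3 11) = [7, 3, 12, 11, 4, 5, 9, 2, 6, 0, 10, 1, 8, 13]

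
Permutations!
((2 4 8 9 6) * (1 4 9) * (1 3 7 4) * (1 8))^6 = (9)(1 8 3 7 4)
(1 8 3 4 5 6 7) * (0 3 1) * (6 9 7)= (0 3 4 5 9 7)(1 8)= [3, 8, 2, 4, 5, 9, 6, 0, 1, 7]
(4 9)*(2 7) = (2 7)(4 9) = [0, 1, 7, 3, 9, 5, 6, 2, 8, 4]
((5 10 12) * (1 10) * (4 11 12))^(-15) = ((1 10 4 11 12 5))^(-15) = (1 11)(4 5)(10 12)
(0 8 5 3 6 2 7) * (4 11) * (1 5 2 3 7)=(0 8 2 1 5 7)(3 6)(4 11)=[8, 5, 1, 6, 11, 7, 3, 0, 2, 9, 10, 4]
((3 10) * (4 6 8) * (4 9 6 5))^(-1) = ((3 10)(4 5)(6 8 9))^(-1) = (3 10)(4 5)(6 9 8)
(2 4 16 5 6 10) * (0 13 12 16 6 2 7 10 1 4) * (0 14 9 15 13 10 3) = (0 10 7 3)(1 4 6)(2 14 9 15 13 12 16 5) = [10, 4, 14, 0, 6, 2, 1, 3, 8, 15, 7, 11, 16, 12, 9, 13, 5]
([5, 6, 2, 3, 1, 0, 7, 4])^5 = [5, 6, 2, 3, 1, 0, 7, 4]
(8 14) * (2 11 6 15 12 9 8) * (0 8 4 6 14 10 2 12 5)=(0 8 10 2 11 14 12 9 4 6 15 5)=[8, 1, 11, 3, 6, 0, 15, 7, 10, 4, 2, 14, 9, 13, 12, 5]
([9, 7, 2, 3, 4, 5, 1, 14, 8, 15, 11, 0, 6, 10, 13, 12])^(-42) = [15, 14, 2, 3, 4, 5, 7, 13, 8, 12, 0, 9, 1, 11, 10, 6]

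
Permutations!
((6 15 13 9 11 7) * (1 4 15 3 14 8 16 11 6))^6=(1 3)(4 14)(6 7)(8 15)(9 11)(13 16)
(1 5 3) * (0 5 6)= (0 5 3 1 6)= [5, 6, 2, 1, 4, 3, 0]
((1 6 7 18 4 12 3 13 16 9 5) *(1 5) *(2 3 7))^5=(1 16 3 6 9 13 2)(4 12 7 18)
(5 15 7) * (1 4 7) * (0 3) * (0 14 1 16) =(0 3 14 1 4 7 5 15 16) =[3, 4, 2, 14, 7, 15, 6, 5, 8, 9, 10, 11, 12, 13, 1, 16, 0]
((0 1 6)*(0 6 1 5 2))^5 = ((6)(0 5 2))^5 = (6)(0 2 5)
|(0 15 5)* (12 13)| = |(0 15 5)(12 13)| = 6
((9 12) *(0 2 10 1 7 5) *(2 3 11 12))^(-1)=(0 5 7 1 10 2 9 12 11 3)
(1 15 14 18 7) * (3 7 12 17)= (1 15 14 18 12 17 3 7)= [0, 15, 2, 7, 4, 5, 6, 1, 8, 9, 10, 11, 17, 13, 18, 14, 16, 3, 12]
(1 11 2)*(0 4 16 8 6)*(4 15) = (0 15 4 16 8 6)(1 11 2) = [15, 11, 1, 3, 16, 5, 0, 7, 6, 9, 10, 2, 12, 13, 14, 4, 8]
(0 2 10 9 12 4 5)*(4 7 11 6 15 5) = (0 2 10 9 12 7 11 6 15 5) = [2, 1, 10, 3, 4, 0, 15, 11, 8, 12, 9, 6, 7, 13, 14, 5]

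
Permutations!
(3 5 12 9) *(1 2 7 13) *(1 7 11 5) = (1 2 11 5 12 9 3)(7 13) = [0, 2, 11, 1, 4, 12, 6, 13, 8, 3, 10, 5, 9, 7]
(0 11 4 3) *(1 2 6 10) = (0 11 4 3)(1 2 6 10) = [11, 2, 6, 0, 3, 5, 10, 7, 8, 9, 1, 4]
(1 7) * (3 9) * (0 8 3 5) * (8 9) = (0 9 5)(1 7)(3 8) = [9, 7, 2, 8, 4, 0, 6, 1, 3, 5]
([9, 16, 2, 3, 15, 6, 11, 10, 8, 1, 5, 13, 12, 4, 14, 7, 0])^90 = (0 1)(4 7 5 11)(6 13 15 10)(9 16)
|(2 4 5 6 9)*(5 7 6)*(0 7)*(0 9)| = 3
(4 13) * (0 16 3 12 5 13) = (0 16 3 12 5 13 4) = [16, 1, 2, 12, 0, 13, 6, 7, 8, 9, 10, 11, 5, 4, 14, 15, 3]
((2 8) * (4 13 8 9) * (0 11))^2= (2 4 8 9 13)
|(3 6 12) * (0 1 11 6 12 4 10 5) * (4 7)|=|(0 1 11 6 7 4 10 5)(3 12)|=8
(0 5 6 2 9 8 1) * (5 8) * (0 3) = [8, 3, 9, 0, 4, 6, 2, 7, 1, 5] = (0 8 1 3)(2 9 5 6)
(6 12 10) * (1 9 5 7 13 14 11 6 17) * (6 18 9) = [0, 6, 2, 3, 4, 7, 12, 13, 8, 5, 17, 18, 10, 14, 11, 15, 16, 1, 9] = (1 6 12 10 17)(5 7 13 14 11 18 9)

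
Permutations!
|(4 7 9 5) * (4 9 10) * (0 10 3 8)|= 6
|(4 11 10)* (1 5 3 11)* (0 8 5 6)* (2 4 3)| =21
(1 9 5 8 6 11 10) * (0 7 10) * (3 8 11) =(0 7 10 1 9 5 11)(3 8 6) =[7, 9, 2, 8, 4, 11, 3, 10, 6, 5, 1, 0]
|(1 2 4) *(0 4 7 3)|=6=|(0 4 1 2 7 3)|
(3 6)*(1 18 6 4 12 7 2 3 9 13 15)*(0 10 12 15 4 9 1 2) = (0 10 12 7)(1 18 6)(2 3 9 13 4 15) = [10, 18, 3, 9, 15, 5, 1, 0, 8, 13, 12, 11, 7, 4, 14, 2, 16, 17, 6]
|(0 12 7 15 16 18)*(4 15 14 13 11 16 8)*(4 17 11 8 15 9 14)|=|(0 12 7 4 9 14 13 8 17 11 16 18)|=12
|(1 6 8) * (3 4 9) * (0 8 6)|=3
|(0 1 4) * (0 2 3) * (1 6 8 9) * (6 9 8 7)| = 6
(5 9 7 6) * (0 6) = [6, 1, 2, 3, 4, 9, 5, 0, 8, 7] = (0 6 5 9 7)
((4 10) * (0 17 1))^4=((0 17 1)(4 10))^4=(0 17 1)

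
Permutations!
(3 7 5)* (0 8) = [8, 1, 2, 7, 4, 3, 6, 5, 0] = (0 8)(3 7 5)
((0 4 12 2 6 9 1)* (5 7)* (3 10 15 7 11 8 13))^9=(0 12 6 1 4 2 9)(3 10 15 7 5 11 8 13)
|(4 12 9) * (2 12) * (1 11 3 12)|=|(1 11 3 12 9 4 2)|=7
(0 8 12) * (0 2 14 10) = (0 8 12 2 14 10) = [8, 1, 14, 3, 4, 5, 6, 7, 12, 9, 0, 11, 2, 13, 10]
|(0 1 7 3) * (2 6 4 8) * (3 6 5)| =|(0 1 7 6 4 8 2 5 3)| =9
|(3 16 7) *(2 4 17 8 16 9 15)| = 9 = |(2 4 17 8 16 7 3 9 15)|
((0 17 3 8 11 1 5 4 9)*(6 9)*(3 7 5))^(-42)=(17)(1 8)(3 11)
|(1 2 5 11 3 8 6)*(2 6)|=|(1 6)(2 5 11 3 8)|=10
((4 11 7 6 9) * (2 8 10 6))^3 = (2 6 11 8 9 7 10 4)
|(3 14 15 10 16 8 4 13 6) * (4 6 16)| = |(3 14 15 10 4 13 16 8 6)| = 9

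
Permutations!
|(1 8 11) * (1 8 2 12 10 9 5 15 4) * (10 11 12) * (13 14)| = 42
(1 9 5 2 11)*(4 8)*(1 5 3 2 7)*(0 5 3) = (0 5 7 1 9)(2 11 3)(4 8) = [5, 9, 11, 2, 8, 7, 6, 1, 4, 0, 10, 3]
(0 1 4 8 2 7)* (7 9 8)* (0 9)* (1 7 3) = (0 7 9 8 2)(1 4 3) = [7, 4, 0, 1, 3, 5, 6, 9, 2, 8]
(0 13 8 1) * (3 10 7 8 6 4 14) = [13, 0, 2, 10, 14, 5, 4, 8, 1, 9, 7, 11, 12, 6, 3] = (0 13 6 4 14 3 10 7 8 1)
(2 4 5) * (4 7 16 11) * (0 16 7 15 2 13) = (0 16 11 4 5 13)(2 15) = [16, 1, 15, 3, 5, 13, 6, 7, 8, 9, 10, 4, 12, 0, 14, 2, 11]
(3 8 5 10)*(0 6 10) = (0 6 10 3 8 5) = [6, 1, 2, 8, 4, 0, 10, 7, 5, 9, 3]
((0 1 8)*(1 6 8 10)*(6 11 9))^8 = ((0 11 9 6 8)(1 10))^8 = (0 6 11 8 9)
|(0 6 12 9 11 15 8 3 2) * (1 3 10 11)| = 28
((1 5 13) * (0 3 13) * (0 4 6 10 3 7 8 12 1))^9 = ((0 7 8 12 1 5 4 6 10 3 13))^9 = (0 3 6 5 12 7 13 10 4 1 8)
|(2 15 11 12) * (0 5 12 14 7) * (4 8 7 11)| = 8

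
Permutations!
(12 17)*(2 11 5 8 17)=(2 11 5 8 17 12)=[0, 1, 11, 3, 4, 8, 6, 7, 17, 9, 10, 5, 2, 13, 14, 15, 16, 12]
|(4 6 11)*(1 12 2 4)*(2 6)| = 4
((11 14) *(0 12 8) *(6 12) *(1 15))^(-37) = (0 8 12 6)(1 15)(11 14)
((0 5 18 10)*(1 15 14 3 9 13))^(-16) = (18)(1 14 9)(3 13 15)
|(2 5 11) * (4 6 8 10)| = 12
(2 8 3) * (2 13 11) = (2 8 3 13 11) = [0, 1, 8, 13, 4, 5, 6, 7, 3, 9, 10, 2, 12, 11]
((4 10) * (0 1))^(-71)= (0 1)(4 10)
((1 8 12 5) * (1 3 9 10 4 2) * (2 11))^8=((1 8 12 5 3 9 10 4 11 2))^8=(1 11 10 3 12)(2 4 9 5 8)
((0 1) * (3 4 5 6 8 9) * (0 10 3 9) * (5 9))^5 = (0 9 1 5 10 6 3 8 4)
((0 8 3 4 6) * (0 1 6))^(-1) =((0 8 3 4)(1 6))^(-1) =(0 4 3 8)(1 6)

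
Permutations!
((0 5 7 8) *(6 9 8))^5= ((0 5 7 6 9 8))^5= (0 8 9 6 7 5)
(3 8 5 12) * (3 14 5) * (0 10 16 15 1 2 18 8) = (0 10 16 15 1 2 18 8 3)(5 12 14) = [10, 2, 18, 0, 4, 12, 6, 7, 3, 9, 16, 11, 14, 13, 5, 1, 15, 17, 8]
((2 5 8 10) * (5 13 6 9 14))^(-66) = (2 8 14 6)(5 9 13 10)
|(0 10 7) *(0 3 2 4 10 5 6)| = 15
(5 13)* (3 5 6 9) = (3 5 13 6 9) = [0, 1, 2, 5, 4, 13, 9, 7, 8, 3, 10, 11, 12, 6]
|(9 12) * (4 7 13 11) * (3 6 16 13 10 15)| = |(3 6 16 13 11 4 7 10 15)(9 12)| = 18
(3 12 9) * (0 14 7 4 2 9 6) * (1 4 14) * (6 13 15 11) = [1, 4, 9, 12, 2, 5, 0, 14, 8, 3, 10, 6, 13, 15, 7, 11] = (0 1 4 2 9 3 12 13 15 11 6)(7 14)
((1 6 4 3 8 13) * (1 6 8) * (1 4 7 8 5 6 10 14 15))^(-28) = (1 15 14 10 13 8 7 6 5)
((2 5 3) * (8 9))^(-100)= (9)(2 3 5)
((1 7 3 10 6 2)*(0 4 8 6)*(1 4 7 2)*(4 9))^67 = ((0 7 3 10)(1 2 9 4 8 6))^67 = (0 10 3 7)(1 2 9 4 8 6)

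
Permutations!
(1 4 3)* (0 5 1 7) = (0 5 1 4 3 7) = [5, 4, 2, 7, 3, 1, 6, 0]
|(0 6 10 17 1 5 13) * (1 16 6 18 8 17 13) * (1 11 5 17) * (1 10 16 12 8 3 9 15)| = |(0 18 3 9 15 1 17 12 8 10 13)(5 11)(6 16)| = 22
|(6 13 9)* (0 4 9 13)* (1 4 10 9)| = |(13)(0 10 9 6)(1 4)| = 4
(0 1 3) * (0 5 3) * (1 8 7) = [8, 0, 2, 5, 4, 3, 6, 1, 7] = (0 8 7 1)(3 5)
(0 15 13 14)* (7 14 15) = (0 7 14)(13 15) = [7, 1, 2, 3, 4, 5, 6, 14, 8, 9, 10, 11, 12, 15, 0, 13]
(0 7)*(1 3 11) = [7, 3, 2, 11, 4, 5, 6, 0, 8, 9, 10, 1] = (0 7)(1 3 11)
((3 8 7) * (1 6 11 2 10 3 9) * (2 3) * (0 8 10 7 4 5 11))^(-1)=(0 6 1 9 7 2 10 3 11 5 4 8)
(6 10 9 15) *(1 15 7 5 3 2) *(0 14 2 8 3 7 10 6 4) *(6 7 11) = (0 14 2 1 15 4)(3 8)(5 11 6 7)(9 10) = [14, 15, 1, 8, 0, 11, 7, 5, 3, 10, 9, 6, 12, 13, 2, 4]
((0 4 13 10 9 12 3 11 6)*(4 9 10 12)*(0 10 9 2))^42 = (3 6 9 13)(4 12 11 10)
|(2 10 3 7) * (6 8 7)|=|(2 10 3 6 8 7)|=6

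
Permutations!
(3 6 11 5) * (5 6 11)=[0, 1, 2, 11, 4, 3, 5, 7, 8, 9, 10, 6]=(3 11 6 5)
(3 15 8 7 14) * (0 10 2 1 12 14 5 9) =(0 10 2 1 12 14 3 15 8 7 5 9) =[10, 12, 1, 15, 4, 9, 6, 5, 7, 0, 2, 11, 14, 13, 3, 8]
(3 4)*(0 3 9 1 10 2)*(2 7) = (0 3 4 9 1 10 7 2) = [3, 10, 0, 4, 9, 5, 6, 2, 8, 1, 7]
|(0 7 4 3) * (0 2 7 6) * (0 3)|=6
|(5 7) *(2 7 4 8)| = |(2 7 5 4 8)| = 5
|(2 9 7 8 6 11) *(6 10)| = |(2 9 7 8 10 6 11)| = 7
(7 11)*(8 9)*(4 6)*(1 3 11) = (1 3 11 7)(4 6)(8 9) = [0, 3, 2, 11, 6, 5, 4, 1, 9, 8, 10, 7]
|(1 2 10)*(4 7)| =6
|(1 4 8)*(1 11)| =|(1 4 8 11)| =4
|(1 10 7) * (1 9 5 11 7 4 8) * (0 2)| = |(0 2)(1 10 4 8)(5 11 7 9)| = 4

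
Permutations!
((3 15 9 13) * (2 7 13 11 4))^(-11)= ((2 7 13 3 15 9 11 4))^(-11)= (2 9 13 4 15 7 11 3)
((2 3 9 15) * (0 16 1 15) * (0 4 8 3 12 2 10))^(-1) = (0 10 15 1 16)(2 12)(3 8 4 9)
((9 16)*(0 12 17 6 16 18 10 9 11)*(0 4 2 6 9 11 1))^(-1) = ((0 12 17 9 18 10 11 4 2 6 16 1))^(-1) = (0 1 16 6 2 4 11 10 18 9 17 12)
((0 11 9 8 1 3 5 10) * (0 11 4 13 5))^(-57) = (0 5 9 3 13 11 1 4 10 8) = ((0 4 13 5 10 11 9 8 1 3))^(-57)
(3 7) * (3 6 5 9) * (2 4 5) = (2 4 5 9 3 7 6) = [0, 1, 4, 7, 5, 9, 2, 6, 8, 3]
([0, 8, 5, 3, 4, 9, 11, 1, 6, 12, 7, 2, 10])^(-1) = [0, 7, 11, 3, 4, 2, 8, 10, 1, 5, 12, 6, 9]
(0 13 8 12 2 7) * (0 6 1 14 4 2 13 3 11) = (0 3 11)(1 14 4 2 7 6)(8 12 13) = [3, 14, 7, 11, 2, 5, 1, 6, 12, 9, 10, 0, 13, 8, 4]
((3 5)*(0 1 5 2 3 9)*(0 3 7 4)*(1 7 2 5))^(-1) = (0 4 7)(3 9 5)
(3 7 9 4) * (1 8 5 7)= [0, 8, 2, 1, 3, 7, 6, 9, 5, 4]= (1 8 5 7 9 4 3)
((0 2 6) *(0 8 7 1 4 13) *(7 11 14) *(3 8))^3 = ((0 2 6 3 8 11 14 7 1 4 13))^3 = (0 3 14 4 2 8 7 13 6 11 1)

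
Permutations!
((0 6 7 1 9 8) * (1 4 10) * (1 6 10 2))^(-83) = ((0 10 6 7 4 2 1 9 8))^(-83) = (0 9 2 7 10 8 1 4 6)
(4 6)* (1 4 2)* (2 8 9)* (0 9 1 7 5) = (0 9 2 7 5)(1 4 6 8) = [9, 4, 7, 3, 6, 0, 8, 5, 1, 2]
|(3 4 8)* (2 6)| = |(2 6)(3 4 8)| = 6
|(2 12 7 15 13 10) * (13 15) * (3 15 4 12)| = 8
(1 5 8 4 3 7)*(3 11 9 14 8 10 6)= (1 5 10 6 3 7)(4 11 9 14 8)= [0, 5, 2, 7, 11, 10, 3, 1, 4, 14, 6, 9, 12, 13, 8]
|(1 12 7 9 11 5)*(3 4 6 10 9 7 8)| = |(1 12 8 3 4 6 10 9 11 5)| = 10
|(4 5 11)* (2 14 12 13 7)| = |(2 14 12 13 7)(4 5 11)| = 15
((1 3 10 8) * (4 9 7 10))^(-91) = (10)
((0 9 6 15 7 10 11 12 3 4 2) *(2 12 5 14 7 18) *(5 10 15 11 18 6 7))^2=(0 7 6 10 2 9 15 11 18)(3 12 4)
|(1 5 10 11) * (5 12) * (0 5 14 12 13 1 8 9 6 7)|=8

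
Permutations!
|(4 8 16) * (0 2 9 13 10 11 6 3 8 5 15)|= |(0 2 9 13 10 11 6 3 8 16 4 5 15)|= 13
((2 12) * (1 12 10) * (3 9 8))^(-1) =(1 10 2 12)(3 8 9)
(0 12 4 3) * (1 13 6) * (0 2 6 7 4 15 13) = [12, 0, 6, 2, 3, 5, 1, 4, 8, 9, 10, 11, 15, 7, 14, 13] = (0 12 15 13 7 4 3 2 6 1)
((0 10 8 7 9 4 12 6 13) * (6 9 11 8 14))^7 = (0 14 13 10 6)(4 12 9)(7 11 8)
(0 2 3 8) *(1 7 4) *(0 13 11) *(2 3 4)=(0 3 8 13 11)(1 7 2 4)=[3, 7, 4, 8, 1, 5, 6, 2, 13, 9, 10, 0, 12, 11]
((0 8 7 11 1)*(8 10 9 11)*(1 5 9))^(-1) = ((0 10 1)(5 9 11)(7 8))^(-1) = (0 1 10)(5 11 9)(7 8)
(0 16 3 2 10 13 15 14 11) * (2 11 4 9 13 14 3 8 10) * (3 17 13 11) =(0 16 8 10 14 4 9 11)(13 15 17) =[16, 1, 2, 3, 9, 5, 6, 7, 10, 11, 14, 0, 12, 15, 4, 17, 8, 13]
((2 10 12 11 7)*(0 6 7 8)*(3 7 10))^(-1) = (0 8 11 12 10 6)(2 7 3)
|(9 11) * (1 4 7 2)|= |(1 4 7 2)(9 11)|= 4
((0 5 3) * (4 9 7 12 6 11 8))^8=(0 3 5)(4 9 7 12 6 11 8)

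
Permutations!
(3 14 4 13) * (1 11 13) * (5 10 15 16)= (1 11 13 3 14 4)(5 10 15 16)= [0, 11, 2, 14, 1, 10, 6, 7, 8, 9, 15, 13, 12, 3, 4, 16, 5]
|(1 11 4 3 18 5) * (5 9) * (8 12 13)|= |(1 11 4 3 18 9 5)(8 12 13)|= 21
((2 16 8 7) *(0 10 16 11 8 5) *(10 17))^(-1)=((0 17 10 16 5)(2 11 8 7))^(-1)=(0 5 16 10 17)(2 7 8 11)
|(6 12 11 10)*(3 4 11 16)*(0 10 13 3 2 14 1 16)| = 4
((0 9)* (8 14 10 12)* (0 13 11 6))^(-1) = (0 6 11 13 9)(8 12 10 14)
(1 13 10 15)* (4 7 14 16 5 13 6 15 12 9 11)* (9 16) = [0, 6, 2, 3, 7, 13, 15, 14, 8, 11, 12, 4, 16, 10, 9, 1, 5] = (1 6 15)(4 7 14 9 11)(5 13 10 12 16)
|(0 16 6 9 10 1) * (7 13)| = |(0 16 6 9 10 1)(7 13)| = 6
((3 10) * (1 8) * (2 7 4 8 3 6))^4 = (1 2)(3 7)(4 10)(6 8) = ((1 3 10 6 2 7 4 8))^4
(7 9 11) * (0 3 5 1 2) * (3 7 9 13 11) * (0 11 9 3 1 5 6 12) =(0 7 13 9 1 2 11 3 6 12) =[7, 2, 11, 6, 4, 5, 12, 13, 8, 1, 10, 3, 0, 9]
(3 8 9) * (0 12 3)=(0 12 3 8 9)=[12, 1, 2, 8, 4, 5, 6, 7, 9, 0, 10, 11, 3]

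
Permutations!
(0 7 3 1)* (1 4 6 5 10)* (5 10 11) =(0 7 3 4 6 10 1)(5 11) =[7, 0, 2, 4, 6, 11, 10, 3, 8, 9, 1, 5]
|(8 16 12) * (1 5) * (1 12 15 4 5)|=6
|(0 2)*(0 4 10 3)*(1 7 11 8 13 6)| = 30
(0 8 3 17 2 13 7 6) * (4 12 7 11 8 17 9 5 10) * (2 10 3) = (0 17 10 4 12 7 6)(2 13 11 8)(3 9 5) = [17, 1, 13, 9, 12, 3, 0, 6, 2, 5, 4, 8, 7, 11, 14, 15, 16, 10]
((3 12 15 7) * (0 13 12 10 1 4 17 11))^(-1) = (0 11 17 4 1 10 3 7 15 12 13)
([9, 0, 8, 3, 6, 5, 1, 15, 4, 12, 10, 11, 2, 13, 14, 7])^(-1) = [1, 6, 12, 3, 8, 5, 4, 15, 2, 0, 10, 11, 9, 13, 14, 7]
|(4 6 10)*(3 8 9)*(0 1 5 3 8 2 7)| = 6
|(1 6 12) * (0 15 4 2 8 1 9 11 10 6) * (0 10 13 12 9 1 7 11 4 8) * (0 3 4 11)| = |(0 15 8 7)(1 10 6 9 11 13 12)(2 3 4)| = 84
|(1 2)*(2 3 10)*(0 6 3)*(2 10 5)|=6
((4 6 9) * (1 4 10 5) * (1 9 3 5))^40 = ((1 4 6 3 5 9 10))^40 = (1 9 3 4 10 5 6)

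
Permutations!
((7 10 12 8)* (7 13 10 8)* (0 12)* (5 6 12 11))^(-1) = ((0 11 5 6 12 7 8 13 10))^(-1) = (0 10 13 8 7 12 6 5 11)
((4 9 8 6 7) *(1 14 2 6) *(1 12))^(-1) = ((1 14 2 6 7 4 9 8 12))^(-1) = (1 12 8 9 4 7 6 2 14)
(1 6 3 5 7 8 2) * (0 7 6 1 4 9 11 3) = [7, 1, 4, 5, 9, 6, 0, 8, 2, 11, 10, 3] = (0 7 8 2 4 9 11 3 5 6)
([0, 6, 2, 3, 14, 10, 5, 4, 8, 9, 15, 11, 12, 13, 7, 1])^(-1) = (1 15 10 5 6)(4 7 14)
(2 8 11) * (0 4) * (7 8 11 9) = (0 4)(2 11)(7 8 9) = [4, 1, 11, 3, 0, 5, 6, 8, 9, 7, 10, 2]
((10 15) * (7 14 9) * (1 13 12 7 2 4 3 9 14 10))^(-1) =(1 15 10 7 12 13)(2 9 3 4)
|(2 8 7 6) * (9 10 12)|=12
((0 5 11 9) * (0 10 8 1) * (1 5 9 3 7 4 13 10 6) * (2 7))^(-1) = (0 1 6 9)(2 3 11 5 8 10 13 4 7)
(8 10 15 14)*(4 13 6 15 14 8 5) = (4 13 6 15 8 10 14 5) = [0, 1, 2, 3, 13, 4, 15, 7, 10, 9, 14, 11, 12, 6, 5, 8]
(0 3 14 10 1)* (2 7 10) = [3, 0, 7, 14, 4, 5, 6, 10, 8, 9, 1, 11, 12, 13, 2] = (0 3 14 2 7 10 1)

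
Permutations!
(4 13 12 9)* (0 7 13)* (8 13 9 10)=(0 7 9 4)(8 13 12 10)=[7, 1, 2, 3, 0, 5, 6, 9, 13, 4, 8, 11, 10, 12]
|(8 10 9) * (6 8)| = 4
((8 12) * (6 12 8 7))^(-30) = (12)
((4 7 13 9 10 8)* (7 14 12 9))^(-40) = (4 12 10)(8 14 9) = ((4 14 12 9 10 8)(7 13))^(-40)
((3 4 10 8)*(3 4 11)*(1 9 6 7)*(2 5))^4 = ((1 9 6 7)(2 5)(3 11)(4 10 8))^4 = (11)(4 10 8)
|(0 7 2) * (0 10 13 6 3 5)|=|(0 7 2 10 13 6 3 5)|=8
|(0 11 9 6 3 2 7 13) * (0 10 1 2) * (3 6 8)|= |(0 11 9 8 3)(1 2 7 13 10)|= 5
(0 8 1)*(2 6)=[8, 0, 6, 3, 4, 5, 2, 7, 1]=(0 8 1)(2 6)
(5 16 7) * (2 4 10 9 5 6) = (2 4 10 9 5 16 7 6) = [0, 1, 4, 3, 10, 16, 2, 6, 8, 5, 9, 11, 12, 13, 14, 15, 7]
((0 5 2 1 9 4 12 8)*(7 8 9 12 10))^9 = (0 8 7 10 4 9 12 1 2 5)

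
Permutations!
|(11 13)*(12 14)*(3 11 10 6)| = 10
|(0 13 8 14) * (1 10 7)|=12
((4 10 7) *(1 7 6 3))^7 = (1 7 4 10 6 3)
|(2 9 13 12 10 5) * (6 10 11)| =8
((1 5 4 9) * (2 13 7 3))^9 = (1 5 4 9)(2 13 7 3)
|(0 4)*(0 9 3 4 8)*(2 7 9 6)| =|(0 8)(2 7 9 3 4 6)| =6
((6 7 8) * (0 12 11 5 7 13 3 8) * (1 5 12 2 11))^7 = ((0 2 11 12 1 5 7)(3 8 6 13))^7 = (3 13 6 8)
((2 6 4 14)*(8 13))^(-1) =((2 6 4 14)(8 13))^(-1) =(2 14 4 6)(8 13)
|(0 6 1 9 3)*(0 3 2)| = 5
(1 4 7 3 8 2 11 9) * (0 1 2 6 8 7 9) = (0 1 4 9 2 11)(3 7)(6 8) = [1, 4, 11, 7, 9, 5, 8, 3, 6, 2, 10, 0]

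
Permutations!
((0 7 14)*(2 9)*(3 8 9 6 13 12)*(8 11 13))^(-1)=((0 7 14)(2 6 8 9)(3 11 13 12))^(-1)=(0 14 7)(2 9 8 6)(3 12 13 11)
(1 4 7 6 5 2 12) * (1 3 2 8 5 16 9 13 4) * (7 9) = (2 12 3)(4 9 13)(5 8)(6 16 7) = [0, 1, 12, 2, 9, 8, 16, 6, 5, 13, 10, 11, 3, 4, 14, 15, 7]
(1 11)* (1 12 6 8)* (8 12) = (1 11 8)(6 12) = [0, 11, 2, 3, 4, 5, 12, 7, 1, 9, 10, 8, 6]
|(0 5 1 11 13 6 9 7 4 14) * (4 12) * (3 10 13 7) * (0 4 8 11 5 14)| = 60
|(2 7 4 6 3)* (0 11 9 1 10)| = 5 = |(0 11 9 1 10)(2 7 4 6 3)|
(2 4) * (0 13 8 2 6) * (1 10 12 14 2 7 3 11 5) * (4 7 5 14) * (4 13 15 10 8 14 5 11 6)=[15, 8, 7, 6, 4, 1, 0, 3, 11, 9, 12, 5, 13, 14, 2, 10]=(0 15 10 12 13 14 2 7 3 6)(1 8 11 5)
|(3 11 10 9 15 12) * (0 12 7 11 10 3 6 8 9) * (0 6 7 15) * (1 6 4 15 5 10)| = 36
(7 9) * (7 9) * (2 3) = [0, 1, 3, 2, 4, 5, 6, 7, 8, 9] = (9)(2 3)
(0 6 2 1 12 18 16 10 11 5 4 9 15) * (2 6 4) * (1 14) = (0 4 9 15)(1 12 18 16 10 11 5 2 14) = [4, 12, 14, 3, 9, 2, 6, 7, 8, 15, 11, 5, 18, 13, 1, 0, 10, 17, 16]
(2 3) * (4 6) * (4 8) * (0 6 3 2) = (0 6 8 4 3) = [6, 1, 2, 0, 3, 5, 8, 7, 4]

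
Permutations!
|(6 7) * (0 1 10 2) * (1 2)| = 2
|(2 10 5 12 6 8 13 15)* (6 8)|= |(2 10 5 12 8 13 15)|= 7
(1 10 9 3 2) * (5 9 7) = [0, 10, 1, 2, 4, 9, 6, 5, 8, 3, 7] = (1 10 7 5 9 3 2)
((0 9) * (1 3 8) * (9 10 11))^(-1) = (0 9 11 10)(1 8 3)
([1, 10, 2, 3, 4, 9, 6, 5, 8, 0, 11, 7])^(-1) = (0 9 5 7 11 10 1)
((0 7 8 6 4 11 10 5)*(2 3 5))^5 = (0 11)(2 8)(3 6)(4 5)(7 10)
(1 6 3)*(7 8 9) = (1 6 3)(7 8 9) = [0, 6, 2, 1, 4, 5, 3, 8, 9, 7]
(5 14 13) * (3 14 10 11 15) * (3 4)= (3 14 13 5 10 11 15 4)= [0, 1, 2, 14, 3, 10, 6, 7, 8, 9, 11, 15, 12, 5, 13, 4]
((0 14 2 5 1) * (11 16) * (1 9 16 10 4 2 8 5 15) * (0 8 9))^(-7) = ((0 14 9 16 11 10 4 2 15 1 8 5))^(-7) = (0 10 8 16 15 14 4 5 11 1 9 2)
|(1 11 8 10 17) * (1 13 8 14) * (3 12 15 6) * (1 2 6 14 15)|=8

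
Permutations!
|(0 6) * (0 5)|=3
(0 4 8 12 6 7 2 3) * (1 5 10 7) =(0 4 8 12 6 1 5 10 7 2 3) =[4, 5, 3, 0, 8, 10, 1, 2, 12, 9, 7, 11, 6]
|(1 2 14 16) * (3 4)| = 4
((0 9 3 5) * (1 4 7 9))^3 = ((0 1 4 7 9 3 5))^3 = (0 7 5 4 3 1 9)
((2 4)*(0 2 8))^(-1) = (0 8 4 2)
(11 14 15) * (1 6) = [0, 6, 2, 3, 4, 5, 1, 7, 8, 9, 10, 14, 12, 13, 15, 11] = (1 6)(11 14 15)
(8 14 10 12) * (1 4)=(1 4)(8 14 10 12)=[0, 4, 2, 3, 1, 5, 6, 7, 14, 9, 12, 11, 8, 13, 10]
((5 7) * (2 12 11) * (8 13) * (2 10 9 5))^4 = (13)(2 9 12 5 11 7 10)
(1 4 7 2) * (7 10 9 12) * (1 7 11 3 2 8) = (1 4 10 9 12 11 3 2 7 8) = [0, 4, 7, 2, 10, 5, 6, 8, 1, 12, 9, 3, 11]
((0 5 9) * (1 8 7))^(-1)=((0 5 9)(1 8 7))^(-1)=(0 9 5)(1 7 8)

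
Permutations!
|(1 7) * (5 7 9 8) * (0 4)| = |(0 4)(1 9 8 5 7)| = 10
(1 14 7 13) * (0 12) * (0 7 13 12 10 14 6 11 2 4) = (0 10 14 13 1 6 11 2 4)(7 12) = [10, 6, 4, 3, 0, 5, 11, 12, 8, 9, 14, 2, 7, 1, 13]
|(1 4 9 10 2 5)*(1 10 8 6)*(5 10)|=10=|(1 4 9 8 6)(2 10)|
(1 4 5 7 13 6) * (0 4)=(0 4 5 7 13 6 1)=[4, 0, 2, 3, 5, 7, 1, 13, 8, 9, 10, 11, 12, 6]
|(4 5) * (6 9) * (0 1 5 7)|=|(0 1 5 4 7)(6 9)|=10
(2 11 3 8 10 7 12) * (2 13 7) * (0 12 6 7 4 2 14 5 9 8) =(0 12 13 4 2 11 3)(5 9 8 10 14)(6 7) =[12, 1, 11, 0, 2, 9, 7, 6, 10, 8, 14, 3, 13, 4, 5]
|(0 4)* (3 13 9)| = |(0 4)(3 13 9)| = 6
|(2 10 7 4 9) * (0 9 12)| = 7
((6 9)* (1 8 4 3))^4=(9)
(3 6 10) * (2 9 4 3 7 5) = [0, 1, 9, 6, 3, 2, 10, 5, 8, 4, 7] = (2 9 4 3 6 10 7 5)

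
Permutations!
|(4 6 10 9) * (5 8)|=4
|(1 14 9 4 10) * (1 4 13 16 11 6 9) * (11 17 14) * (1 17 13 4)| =6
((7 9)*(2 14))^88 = ((2 14)(7 9))^88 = (14)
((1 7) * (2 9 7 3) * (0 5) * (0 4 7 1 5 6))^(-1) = ((0 6)(1 3 2 9)(4 7 5))^(-1) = (0 6)(1 9 2 3)(4 5 7)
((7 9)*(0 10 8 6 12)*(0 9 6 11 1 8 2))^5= ((0 10 2)(1 8 11)(6 12 9 7))^5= (0 2 10)(1 11 8)(6 12 9 7)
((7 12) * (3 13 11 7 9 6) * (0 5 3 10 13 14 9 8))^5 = (0 6 12 14 11 5 10 8 9 7 3 13)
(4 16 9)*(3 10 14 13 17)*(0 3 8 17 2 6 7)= [3, 1, 6, 10, 16, 5, 7, 0, 17, 4, 14, 11, 12, 2, 13, 15, 9, 8]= (0 3 10 14 13 2 6 7)(4 16 9)(8 17)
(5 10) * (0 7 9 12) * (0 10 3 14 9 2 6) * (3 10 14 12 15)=[7, 1, 6, 12, 4, 10, 0, 2, 8, 15, 5, 11, 14, 13, 9, 3]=(0 7 2 6)(3 12 14 9 15)(5 10)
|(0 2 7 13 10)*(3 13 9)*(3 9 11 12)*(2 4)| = |(0 4 2 7 11 12 3 13 10)| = 9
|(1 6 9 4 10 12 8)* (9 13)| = |(1 6 13 9 4 10 12 8)| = 8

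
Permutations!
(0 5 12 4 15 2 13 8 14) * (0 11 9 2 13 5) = (2 5 12 4 15 13 8 14 11 9) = [0, 1, 5, 3, 15, 12, 6, 7, 14, 2, 10, 9, 4, 8, 11, 13]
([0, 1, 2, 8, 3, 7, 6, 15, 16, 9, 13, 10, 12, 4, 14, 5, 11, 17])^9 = (17)(3 16 10 4 8 11 13)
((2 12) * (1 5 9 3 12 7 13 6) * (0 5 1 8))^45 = (0 2)(3 6)(5 7)(8 12)(9 13)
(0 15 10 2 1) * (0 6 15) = (1 6 15 10 2) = [0, 6, 1, 3, 4, 5, 15, 7, 8, 9, 2, 11, 12, 13, 14, 10]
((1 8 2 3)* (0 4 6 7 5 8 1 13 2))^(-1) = ((0 4 6 7 5 8)(2 3 13))^(-1) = (0 8 5 7 6 4)(2 13 3)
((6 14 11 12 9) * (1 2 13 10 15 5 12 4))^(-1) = (1 4 11 14 6 9 12 5 15 10 13 2)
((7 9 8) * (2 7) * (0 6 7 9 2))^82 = (0 9 7)(2 6 8)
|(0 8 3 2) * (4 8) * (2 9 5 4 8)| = |(0 8 3 9 5 4 2)| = 7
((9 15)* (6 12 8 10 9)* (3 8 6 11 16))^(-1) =(3 16 11 15 9 10 8)(6 12)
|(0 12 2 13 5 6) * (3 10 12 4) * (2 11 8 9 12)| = 8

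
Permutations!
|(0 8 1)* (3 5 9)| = 3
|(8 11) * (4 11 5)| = |(4 11 8 5)| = 4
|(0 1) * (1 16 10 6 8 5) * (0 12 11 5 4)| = |(0 16 10 6 8 4)(1 12 11 5)| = 12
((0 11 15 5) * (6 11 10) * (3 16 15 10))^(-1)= (0 5 15 16 3)(6 10 11)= ((0 3 16 15 5)(6 11 10))^(-1)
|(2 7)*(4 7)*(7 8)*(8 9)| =|(2 4 9 8 7)| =5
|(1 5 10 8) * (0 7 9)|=|(0 7 9)(1 5 10 8)|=12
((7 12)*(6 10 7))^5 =(6 10 7 12)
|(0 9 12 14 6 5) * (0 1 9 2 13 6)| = 9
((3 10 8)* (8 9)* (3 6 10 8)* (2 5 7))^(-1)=(2 7 5)(3 9 10 6 8)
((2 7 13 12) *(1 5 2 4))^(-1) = (1 4 12 13 7 2 5)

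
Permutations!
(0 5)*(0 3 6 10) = (0 5 3 6 10) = [5, 1, 2, 6, 4, 3, 10, 7, 8, 9, 0]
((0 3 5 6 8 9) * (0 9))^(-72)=((9)(0 3 5 6 8))^(-72)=(9)(0 6 3 8 5)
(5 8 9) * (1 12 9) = (1 12 9 5 8) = [0, 12, 2, 3, 4, 8, 6, 7, 1, 5, 10, 11, 9]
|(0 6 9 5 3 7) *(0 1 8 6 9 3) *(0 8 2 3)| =20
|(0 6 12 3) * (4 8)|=4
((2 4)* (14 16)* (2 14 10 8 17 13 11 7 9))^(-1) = (2 9 7 11 13 17 8 10 16 14 4)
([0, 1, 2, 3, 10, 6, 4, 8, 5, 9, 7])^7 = [0, 1, 2, 3, 10, 6, 4, 8, 5, 9, 7]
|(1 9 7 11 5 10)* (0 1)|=|(0 1 9 7 11 5 10)|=7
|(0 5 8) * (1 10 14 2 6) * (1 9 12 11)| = 24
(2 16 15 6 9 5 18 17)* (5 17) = (2 16 15 6 9 17)(5 18) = [0, 1, 16, 3, 4, 18, 9, 7, 8, 17, 10, 11, 12, 13, 14, 6, 15, 2, 5]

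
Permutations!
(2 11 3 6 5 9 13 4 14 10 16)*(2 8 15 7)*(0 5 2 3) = (0 5 9 13 4 14 10 16 8 15 7 3 6 2 11) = [5, 1, 11, 6, 14, 9, 2, 3, 15, 13, 16, 0, 12, 4, 10, 7, 8]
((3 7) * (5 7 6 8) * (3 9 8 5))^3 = ((3 6 5 7 9 8))^3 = (3 7)(5 8)(6 9)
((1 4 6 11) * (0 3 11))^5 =(0 6 4 1 11 3)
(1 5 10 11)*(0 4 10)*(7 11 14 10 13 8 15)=(0 4 13 8 15 7 11 1 5)(10 14)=[4, 5, 2, 3, 13, 0, 6, 11, 15, 9, 14, 1, 12, 8, 10, 7]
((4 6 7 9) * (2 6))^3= ((2 6 7 9 4))^3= (2 9 6 4 7)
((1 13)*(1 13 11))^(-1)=((13)(1 11))^(-1)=(13)(1 11)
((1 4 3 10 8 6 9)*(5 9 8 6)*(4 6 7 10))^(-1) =((1 6 8 5 9)(3 4)(7 10))^(-1) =(1 9 5 8 6)(3 4)(7 10)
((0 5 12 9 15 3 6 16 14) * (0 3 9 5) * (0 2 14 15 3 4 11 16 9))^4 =((0 2 14 4 11 16 15)(3 6 9)(5 12))^4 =(0 11 2 16 14 15 4)(3 6 9)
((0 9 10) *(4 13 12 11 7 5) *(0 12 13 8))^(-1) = (13)(0 8 4 5 7 11 12 10 9)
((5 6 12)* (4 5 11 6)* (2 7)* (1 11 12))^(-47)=(12)(1 11 6)(2 7)(4 5)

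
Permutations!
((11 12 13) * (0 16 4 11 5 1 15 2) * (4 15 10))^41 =(0 16 15 2)(1 5 13 12 11 4 10)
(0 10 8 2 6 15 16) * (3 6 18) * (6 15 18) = (0 10 8 2 6 18 3 15 16) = [10, 1, 6, 15, 4, 5, 18, 7, 2, 9, 8, 11, 12, 13, 14, 16, 0, 17, 3]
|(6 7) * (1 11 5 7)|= 5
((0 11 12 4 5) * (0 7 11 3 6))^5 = (12)(0 6 3)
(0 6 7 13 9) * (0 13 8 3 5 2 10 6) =[0, 1, 10, 5, 4, 2, 7, 8, 3, 13, 6, 11, 12, 9] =(2 10 6 7 8 3 5)(9 13)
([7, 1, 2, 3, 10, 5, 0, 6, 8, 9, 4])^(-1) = (0 6 7)(4 10)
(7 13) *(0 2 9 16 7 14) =(0 2 9 16 7 13 14) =[2, 1, 9, 3, 4, 5, 6, 13, 8, 16, 10, 11, 12, 14, 0, 15, 7]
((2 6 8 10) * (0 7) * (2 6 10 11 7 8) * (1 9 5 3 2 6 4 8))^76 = (0 7 11 8 4 10 2 3 5 9 1)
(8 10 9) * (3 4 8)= [0, 1, 2, 4, 8, 5, 6, 7, 10, 3, 9]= (3 4 8 10 9)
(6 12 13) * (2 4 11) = (2 4 11)(6 12 13) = [0, 1, 4, 3, 11, 5, 12, 7, 8, 9, 10, 2, 13, 6]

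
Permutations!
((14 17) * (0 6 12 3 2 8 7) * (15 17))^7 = (14 15 17)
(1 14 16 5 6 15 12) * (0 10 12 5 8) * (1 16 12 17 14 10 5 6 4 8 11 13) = (0 5 4 8)(1 10 17 14 12 16 11 13)(6 15) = [5, 10, 2, 3, 8, 4, 15, 7, 0, 9, 17, 13, 16, 1, 12, 6, 11, 14]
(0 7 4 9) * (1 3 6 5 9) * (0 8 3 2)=(0 7 4 1 2)(3 6 5 9 8)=[7, 2, 0, 6, 1, 9, 5, 4, 3, 8]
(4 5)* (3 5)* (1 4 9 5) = (1 4 3)(5 9) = [0, 4, 2, 1, 3, 9, 6, 7, 8, 5]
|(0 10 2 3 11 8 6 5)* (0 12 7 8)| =5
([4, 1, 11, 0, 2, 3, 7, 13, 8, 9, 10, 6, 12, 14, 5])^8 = [5, 1, 0, 14, 3, 13, 2, 11, 8, 9, 10, 4, 12, 6, 7]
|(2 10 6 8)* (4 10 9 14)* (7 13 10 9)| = |(2 7 13 10 6 8)(4 9 14)| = 6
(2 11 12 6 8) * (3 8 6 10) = (2 11 12 10 3 8) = [0, 1, 11, 8, 4, 5, 6, 7, 2, 9, 3, 12, 10]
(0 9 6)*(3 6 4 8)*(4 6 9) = (0 4 8 3 9 6) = [4, 1, 2, 9, 8, 5, 0, 7, 3, 6]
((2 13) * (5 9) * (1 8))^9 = ((1 8)(2 13)(5 9))^9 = (1 8)(2 13)(5 9)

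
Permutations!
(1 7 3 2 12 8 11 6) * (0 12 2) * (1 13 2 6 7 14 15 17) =(0 12 8 11 7 3)(1 14 15 17)(2 6 13) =[12, 14, 6, 0, 4, 5, 13, 3, 11, 9, 10, 7, 8, 2, 15, 17, 16, 1]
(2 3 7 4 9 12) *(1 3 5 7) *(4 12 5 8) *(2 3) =(1 2 8 4 9 5 7 12 3) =[0, 2, 8, 1, 9, 7, 6, 12, 4, 5, 10, 11, 3]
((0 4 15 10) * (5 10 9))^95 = (0 10 5 9 15 4)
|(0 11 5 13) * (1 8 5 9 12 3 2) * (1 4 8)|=10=|(0 11 9 12 3 2 4 8 5 13)|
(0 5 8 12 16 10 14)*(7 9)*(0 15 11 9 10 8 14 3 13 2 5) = (2 5 14 15 11 9 7 10 3 13)(8 12 16) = [0, 1, 5, 13, 4, 14, 6, 10, 12, 7, 3, 9, 16, 2, 15, 11, 8]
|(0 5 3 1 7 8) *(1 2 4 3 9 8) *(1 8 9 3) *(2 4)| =|(9)(0 5 3 4 1 7 8)| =7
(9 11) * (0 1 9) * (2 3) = (0 1 9 11)(2 3) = [1, 9, 3, 2, 4, 5, 6, 7, 8, 11, 10, 0]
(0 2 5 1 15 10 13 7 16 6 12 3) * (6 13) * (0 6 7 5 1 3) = (0 2 1 15 10 7 16 13 5 3 6 12) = [2, 15, 1, 6, 4, 3, 12, 16, 8, 9, 7, 11, 0, 5, 14, 10, 13]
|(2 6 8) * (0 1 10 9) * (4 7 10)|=6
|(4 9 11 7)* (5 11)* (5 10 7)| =|(4 9 10 7)(5 11)| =4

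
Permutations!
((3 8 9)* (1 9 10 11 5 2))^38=((1 9 3 8 10 11 5 2))^38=(1 5 10 3)(2 11 8 9)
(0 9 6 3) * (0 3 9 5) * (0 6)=(0 5 6 9)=[5, 1, 2, 3, 4, 6, 9, 7, 8, 0]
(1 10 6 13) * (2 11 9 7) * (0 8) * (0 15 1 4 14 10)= (0 8 15 1)(2 11 9 7)(4 14 10 6 13)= [8, 0, 11, 3, 14, 5, 13, 2, 15, 7, 6, 9, 12, 4, 10, 1]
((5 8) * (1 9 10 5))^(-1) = (1 8 5 10 9)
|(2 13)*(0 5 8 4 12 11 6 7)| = 8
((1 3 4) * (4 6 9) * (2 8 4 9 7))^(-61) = ((9)(1 3 6 7 2 8 4))^(-61) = (9)(1 6 2 4 3 7 8)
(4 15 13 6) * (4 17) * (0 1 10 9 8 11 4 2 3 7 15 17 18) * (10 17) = [1, 17, 3, 7, 10, 5, 18, 15, 11, 8, 9, 4, 12, 6, 14, 13, 16, 2, 0] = (0 1 17 2 3 7 15 13 6 18)(4 10 9 8 11)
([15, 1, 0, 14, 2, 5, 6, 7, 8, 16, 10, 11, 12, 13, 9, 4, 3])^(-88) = (16)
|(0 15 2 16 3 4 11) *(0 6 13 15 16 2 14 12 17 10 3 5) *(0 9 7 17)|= 15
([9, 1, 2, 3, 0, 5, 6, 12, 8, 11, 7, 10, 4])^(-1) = (0 4 12 7 10 11 9)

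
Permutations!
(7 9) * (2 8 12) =(2 8 12)(7 9) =[0, 1, 8, 3, 4, 5, 6, 9, 12, 7, 10, 11, 2]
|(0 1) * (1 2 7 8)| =|(0 2 7 8 1)| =5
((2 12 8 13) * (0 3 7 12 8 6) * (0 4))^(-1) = (0 4 6 12 7 3)(2 13 8)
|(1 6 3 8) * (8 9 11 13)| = |(1 6 3 9 11 13 8)| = 7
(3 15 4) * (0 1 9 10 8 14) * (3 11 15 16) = (0 1 9 10 8 14)(3 16)(4 11 15) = [1, 9, 2, 16, 11, 5, 6, 7, 14, 10, 8, 15, 12, 13, 0, 4, 3]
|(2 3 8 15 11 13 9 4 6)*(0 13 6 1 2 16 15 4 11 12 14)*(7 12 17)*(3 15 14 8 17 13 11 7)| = 90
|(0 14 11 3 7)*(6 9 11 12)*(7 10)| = 9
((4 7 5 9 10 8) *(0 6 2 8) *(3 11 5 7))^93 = (0 8 11 10 2 3 9 6 4 5)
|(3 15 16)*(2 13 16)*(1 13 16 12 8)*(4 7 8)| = |(1 13 12 4 7 8)(2 16 3 15)| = 12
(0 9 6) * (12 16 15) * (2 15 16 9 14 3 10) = (16)(0 14 3 10 2 15 12 9 6) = [14, 1, 15, 10, 4, 5, 0, 7, 8, 6, 2, 11, 9, 13, 3, 12, 16]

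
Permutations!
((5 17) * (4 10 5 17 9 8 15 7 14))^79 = ((17)(4 10 5 9 8 15 7 14))^79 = (17)(4 14 7 15 8 9 5 10)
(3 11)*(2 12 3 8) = (2 12 3 11 8) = [0, 1, 12, 11, 4, 5, 6, 7, 2, 9, 10, 8, 3]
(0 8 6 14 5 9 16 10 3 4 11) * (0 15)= [8, 1, 2, 4, 11, 9, 14, 7, 6, 16, 3, 15, 12, 13, 5, 0, 10]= (0 8 6 14 5 9 16 10 3 4 11 15)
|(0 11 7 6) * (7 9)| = 5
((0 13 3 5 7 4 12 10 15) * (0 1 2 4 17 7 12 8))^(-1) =((0 13 3 5 12 10 15 1 2 4 8)(7 17))^(-1) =(0 8 4 2 1 15 10 12 5 3 13)(7 17)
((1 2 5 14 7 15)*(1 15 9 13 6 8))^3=((15)(1 2 5 14 7 9 13 6 8))^3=(15)(1 14 13)(2 7 6)(5 9 8)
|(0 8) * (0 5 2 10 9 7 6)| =|(0 8 5 2 10 9 7 6)| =8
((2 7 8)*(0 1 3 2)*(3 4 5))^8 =((0 1 4 5 3 2 7 8))^8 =(8)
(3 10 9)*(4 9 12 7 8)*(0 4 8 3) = [4, 1, 2, 10, 9, 5, 6, 3, 8, 0, 12, 11, 7] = (0 4 9)(3 10 12 7)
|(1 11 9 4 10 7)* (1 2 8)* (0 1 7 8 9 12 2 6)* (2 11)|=|(0 1 2 9 4 10 8 7 6)(11 12)|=18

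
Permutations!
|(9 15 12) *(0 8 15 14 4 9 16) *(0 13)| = |(0 8 15 12 16 13)(4 9 14)| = 6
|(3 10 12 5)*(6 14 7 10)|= 7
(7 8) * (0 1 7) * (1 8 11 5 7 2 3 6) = (0 8)(1 2 3 6)(5 7 11) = [8, 2, 3, 6, 4, 7, 1, 11, 0, 9, 10, 5]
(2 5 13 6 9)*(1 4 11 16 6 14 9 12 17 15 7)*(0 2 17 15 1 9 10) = (0 2 5 13 14 10)(1 4 11 16 6 12 15 7 9 17) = [2, 4, 5, 3, 11, 13, 12, 9, 8, 17, 0, 16, 15, 14, 10, 7, 6, 1]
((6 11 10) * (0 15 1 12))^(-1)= (0 12 1 15)(6 10 11)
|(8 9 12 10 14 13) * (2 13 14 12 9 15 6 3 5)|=|(2 13 8 15 6 3 5)(10 12)|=14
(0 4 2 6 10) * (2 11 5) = (0 4 11 5 2 6 10) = [4, 1, 6, 3, 11, 2, 10, 7, 8, 9, 0, 5]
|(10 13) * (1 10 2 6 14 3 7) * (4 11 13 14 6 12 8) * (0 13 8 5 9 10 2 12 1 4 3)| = 70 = |(0 13 12 5 9 10 14)(1 2)(3 7 4 11 8)|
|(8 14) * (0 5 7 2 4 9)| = |(0 5 7 2 4 9)(8 14)| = 6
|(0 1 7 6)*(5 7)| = 5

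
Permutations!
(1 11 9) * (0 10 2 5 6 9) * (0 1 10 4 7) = (0 4 7)(1 11)(2 5 6 9 10) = [4, 11, 5, 3, 7, 6, 9, 0, 8, 10, 2, 1]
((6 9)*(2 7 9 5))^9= (2 5 6 9 7)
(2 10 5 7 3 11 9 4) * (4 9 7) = (2 10 5 4)(3 11 7) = [0, 1, 10, 11, 2, 4, 6, 3, 8, 9, 5, 7]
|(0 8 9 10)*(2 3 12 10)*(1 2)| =8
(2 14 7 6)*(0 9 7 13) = [9, 1, 14, 3, 4, 5, 2, 6, 8, 7, 10, 11, 12, 0, 13] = (0 9 7 6 2 14 13)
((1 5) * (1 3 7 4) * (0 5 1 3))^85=((0 5)(3 7 4))^85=(0 5)(3 7 4)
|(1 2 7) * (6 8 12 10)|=|(1 2 7)(6 8 12 10)|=12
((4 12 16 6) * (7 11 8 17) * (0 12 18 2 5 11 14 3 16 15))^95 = (0 15 12)(2 18 4 6 16 3 14 7 17 8 11 5)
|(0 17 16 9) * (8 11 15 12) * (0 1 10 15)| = 10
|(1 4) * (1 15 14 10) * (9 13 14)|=|(1 4 15 9 13 14 10)|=7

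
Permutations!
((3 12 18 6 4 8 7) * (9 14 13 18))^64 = ((3 12 9 14 13 18 6 4 8 7))^64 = (3 13 8 9 6)(4 12 18 7 14)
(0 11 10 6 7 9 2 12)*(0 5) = [11, 1, 12, 3, 4, 0, 7, 9, 8, 2, 6, 10, 5] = (0 11 10 6 7 9 2 12 5)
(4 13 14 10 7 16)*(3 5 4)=(3 5 4 13 14 10 7 16)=[0, 1, 2, 5, 13, 4, 6, 16, 8, 9, 7, 11, 12, 14, 10, 15, 3]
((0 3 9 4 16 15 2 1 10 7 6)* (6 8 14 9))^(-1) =(0 6 3)(1 2 15 16 4 9 14 8 7 10)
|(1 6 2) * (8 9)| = 6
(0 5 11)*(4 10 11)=[5, 1, 2, 3, 10, 4, 6, 7, 8, 9, 11, 0]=(0 5 4 10 11)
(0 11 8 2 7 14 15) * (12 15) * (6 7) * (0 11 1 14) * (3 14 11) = (0 1 11 8 2 6 7)(3 14 12 15) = [1, 11, 6, 14, 4, 5, 7, 0, 2, 9, 10, 8, 15, 13, 12, 3]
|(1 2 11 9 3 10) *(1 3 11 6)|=6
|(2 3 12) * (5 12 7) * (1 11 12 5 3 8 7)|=7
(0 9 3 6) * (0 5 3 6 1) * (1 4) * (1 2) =[9, 0, 1, 4, 2, 3, 5, 7, 8, 6] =(0 9 6 5 3 4 2 1)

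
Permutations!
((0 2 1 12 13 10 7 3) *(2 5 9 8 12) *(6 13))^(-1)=((0 5 9 8 12 6 13 10 7 3)(1 2))^(-1)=(0 3 7 10 13 6 12 8 9 5)(1 2)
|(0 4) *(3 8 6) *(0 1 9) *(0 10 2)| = |(0 4 1 9 10 2)(3 8 6)| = 6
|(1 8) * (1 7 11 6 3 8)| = 5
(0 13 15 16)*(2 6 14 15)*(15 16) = (0 13 2 6 14 16) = [13, 1, 6, 3, 4, 5, 14, 7, 8, 9, 10, 11, 12, 2, 16, 15, 0]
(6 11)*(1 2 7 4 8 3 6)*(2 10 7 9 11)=(1 10 7 4 8 3 6 2 9 11)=[0, 10, 9, 6, 8, 5, 2, 4, 3, 11, 7, 1]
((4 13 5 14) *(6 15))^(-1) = ((4 13 5 14)(6 15))^(-1) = (4 14 5 13)(6 15)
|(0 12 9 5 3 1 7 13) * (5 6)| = 9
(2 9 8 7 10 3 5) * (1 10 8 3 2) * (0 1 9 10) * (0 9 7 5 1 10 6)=(0 10 2 6)(1 9 3)(5 7 8)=[10, 9, 6, 1, 4, 7, 0, 8, 5, 3, 2]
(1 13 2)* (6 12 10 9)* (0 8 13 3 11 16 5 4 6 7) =(0 8 13 2 1 3 11 16 5 4 6 12 10 9 7) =[8, 3, 1, 11, 6, 4, 12, 0, 13, 7, 9, 16, 10, 2, 14, 15, 5]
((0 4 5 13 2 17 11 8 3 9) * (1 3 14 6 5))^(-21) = (0 9 3 1 4)(2 8 5 17 14 13 11 6)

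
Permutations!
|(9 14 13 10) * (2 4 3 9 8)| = 8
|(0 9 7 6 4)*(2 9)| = |(0 2 9 7 6 4)| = 6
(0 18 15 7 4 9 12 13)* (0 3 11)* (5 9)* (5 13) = (0 18 15 7 4 13 3 11)(5 9 12) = [18, 1, 2, 11, 13, 9, 6, 4, 8, 12, 10, 0, 5, 3, 14, 7, 16, 17, 15]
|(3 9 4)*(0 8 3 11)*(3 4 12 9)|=4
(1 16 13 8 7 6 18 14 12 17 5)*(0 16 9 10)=(0 16 13 8 7 6 18 14 12 17 5 1 9 10)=[16, 9, 2, 3, 4, 1, 18, 6, 7, 10, 0, 11, 17, 8, 12, 15, 13, 5, 14]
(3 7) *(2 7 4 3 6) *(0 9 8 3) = (0 9 8 3 4)(2 7 6) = [9, 1, 7, 4, 0, 5, 2, 6, 3, 8]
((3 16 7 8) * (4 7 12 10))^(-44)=(3 7 10 16 8 4 12)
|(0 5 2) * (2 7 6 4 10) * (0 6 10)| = |(0 5 7 10 2 6 4)| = 7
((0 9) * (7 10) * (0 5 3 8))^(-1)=((0 9 5 3 8)(7 10))^(-1)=(0 8 3 5 9)(7 10)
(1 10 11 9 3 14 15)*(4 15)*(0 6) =(0 6)(1 10 11 9 3 14 4 15) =[6, 10, 2, 14, 15, 5, 0, 7, 8, 3, 11, 9, 12, 13, 4, 1]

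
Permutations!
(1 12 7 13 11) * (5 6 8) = (1 12 7 13 11)(5 6 8) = [0, 12, 2, 3, 4, 6, 8, 13, 5, 9, 10, 1, 7, 11]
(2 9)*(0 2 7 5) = (0 2 9 7 5) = [2, 1, 9, 3, 4, 0, 6, 5, 8, 7]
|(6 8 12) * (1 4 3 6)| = 6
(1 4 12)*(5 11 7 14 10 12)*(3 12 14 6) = (1 4 5 11 7 6 3 12)(10 14) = [0, 4, 2, 12, 5, 11, 3, 6, 8, 9, 14, 7, 1, 13, 10]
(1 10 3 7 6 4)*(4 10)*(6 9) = (1 4)(3 7 9 6 10) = [0, 4, 2, 7, 1, 5, 10, 9, 8, 6, 3]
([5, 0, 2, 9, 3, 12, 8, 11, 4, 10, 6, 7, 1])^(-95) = [5, 0, 2, 9, 3, 12, 8, 11, 4, 10, 6, 7, 1]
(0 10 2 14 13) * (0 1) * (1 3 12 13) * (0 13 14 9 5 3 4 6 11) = (0 10 2 9 5 3 12 14 1 13 4 6 11) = [10, 13, 9, 12, 6, 3, 11, 7, 8, 5, 2, 0, 14, 4, 1]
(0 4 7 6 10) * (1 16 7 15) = [4, 16, 2, 3, 15, 5, 10, 6, 8, 9, 0, 11, 12, 13, 14, 1, 7] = (0 4 15 1 16 7 6 10)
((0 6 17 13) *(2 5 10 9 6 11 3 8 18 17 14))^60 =((0 11 3 8 18 17 13)(2 5 10 9 6 14))^60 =(0 18 11 17 3 13 8)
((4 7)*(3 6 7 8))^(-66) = (3 8 4 7 6)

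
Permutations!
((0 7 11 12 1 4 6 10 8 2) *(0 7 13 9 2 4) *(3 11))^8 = ((0 13 9 2 7 3 11 12 1)(4 6 10 8))^8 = (0 1 12 11 3 7 2 9 13)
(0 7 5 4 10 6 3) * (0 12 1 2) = (0 7 5 4 10 6 3 12 1 2) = [7, 2, 0, 12, 10, 4, 3, 5, 8, 9, 6, 11, 1]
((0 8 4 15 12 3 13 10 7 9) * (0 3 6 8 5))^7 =(0 5)(3 10 9 13 7)(4 12 8 15 6)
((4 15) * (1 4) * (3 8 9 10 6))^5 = ((1 4 15)(3 8 9 10 6))^5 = (1 15 4)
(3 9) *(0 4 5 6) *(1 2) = [4, 2, 1, 9, 5, 6, 0, 7, 8, 3] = (0 4 5 6)(1 2)(3 9)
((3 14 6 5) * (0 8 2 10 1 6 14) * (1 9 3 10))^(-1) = ((14)(0 8 2 1 6 5 10 9 3))^(-1) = (14)(0 3 9 10 5 6 1 2 8)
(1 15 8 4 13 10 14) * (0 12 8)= [12, 15, 2, 3, 13, 5, 6, 7, 4, 9, 14, 11, 8, 10, 1, 0]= (0 12 8 4 13 10 14 1 15)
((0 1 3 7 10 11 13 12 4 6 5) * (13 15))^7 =((0 1 3 7 10 11 15 13 12 4 6 5))^7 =(0 13 3 4 10 5 15 1 12 7 6 11)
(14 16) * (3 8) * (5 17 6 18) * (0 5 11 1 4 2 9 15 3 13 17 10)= (0 5 10)(1 4 2 9 15 3 8 13 17 6 18 11)(14 16)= [5, 4, 9, 8, 2, 10, 18, 7, 13, 15, 0, 1, 12, 17, 16, 3, 14, 6, 11]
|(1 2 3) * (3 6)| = 4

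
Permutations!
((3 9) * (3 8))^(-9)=(9)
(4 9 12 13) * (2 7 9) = (2 7 9 12 13 4) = [0, 1, 7, 3, 2, 5, 6, 9, 8, 12, 10, 11, 13, 4]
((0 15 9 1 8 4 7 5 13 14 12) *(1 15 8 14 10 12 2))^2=(15)(0 4 5 10)(1 2 14)(7 13 12 8)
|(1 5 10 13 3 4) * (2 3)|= 7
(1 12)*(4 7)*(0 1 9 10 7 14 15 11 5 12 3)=[1, 3, 2, 0, 14, 12, 6, 4, 8, 10, 7, 5, 9, 13, 15, 11]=(0 1 3)(4 14 15 11 5 12 9 10 7)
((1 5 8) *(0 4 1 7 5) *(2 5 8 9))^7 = (0 4 1)(2 5 9)(7 8)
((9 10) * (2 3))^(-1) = ((2 3)(9 10))^(-1) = (2 3)(9 10)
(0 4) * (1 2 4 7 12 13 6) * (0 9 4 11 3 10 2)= (0 7 12 13 6 1)(2 11 3 10)(4 9)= [7, 0, 11, 10, 9, 5, 1, 12, 8, 4, 2, 3, 13, 6]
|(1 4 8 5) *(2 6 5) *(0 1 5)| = |(0 1 4 8 2 6)| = 6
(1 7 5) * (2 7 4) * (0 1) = (0 1 4 2 7 5) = [1, 4, 7, 3, 2, 0, 6, 5]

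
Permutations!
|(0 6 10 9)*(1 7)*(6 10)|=|(0 10 9)(1 7)|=6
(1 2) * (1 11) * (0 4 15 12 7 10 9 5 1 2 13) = (0 4 15 12 7 10 9 5 1 13)(2 11) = [4, 13, 11, 3, 15, 1, 6, 10, 8, 5, 9, 2, 7, 0, 14, 12]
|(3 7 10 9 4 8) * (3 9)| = |(3 7 10)(4 8 9)| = 3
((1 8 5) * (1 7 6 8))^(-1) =(5 8 6 7) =((5 7 6 8))^(-1)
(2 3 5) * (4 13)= (2 3 5)(4 13)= [0, 1, 3, 5, 13, 2, 6, 7, 8, 9, 10, 11, 12, 4]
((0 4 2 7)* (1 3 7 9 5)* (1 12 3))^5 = (0 12 2 7 5 4 3 9)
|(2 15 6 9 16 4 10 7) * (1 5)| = 8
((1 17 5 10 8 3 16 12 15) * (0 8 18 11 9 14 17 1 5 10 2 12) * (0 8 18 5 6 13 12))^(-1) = ((0 18 11 9 14 17 10 5 2)(3 16 8)(6 13 12 15))^(-1) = (0 2 5 10 17 14 9 11 18)(3 8 16)(6 15 12 13)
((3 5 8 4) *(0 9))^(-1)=((0 9)(3 5 8 4))^(-1)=(0 9)(3 4 8 5)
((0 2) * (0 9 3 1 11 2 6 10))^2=((0 6 10)(1 11 2 9 3))^2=(0 10 6)(1 2 3 11 9)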